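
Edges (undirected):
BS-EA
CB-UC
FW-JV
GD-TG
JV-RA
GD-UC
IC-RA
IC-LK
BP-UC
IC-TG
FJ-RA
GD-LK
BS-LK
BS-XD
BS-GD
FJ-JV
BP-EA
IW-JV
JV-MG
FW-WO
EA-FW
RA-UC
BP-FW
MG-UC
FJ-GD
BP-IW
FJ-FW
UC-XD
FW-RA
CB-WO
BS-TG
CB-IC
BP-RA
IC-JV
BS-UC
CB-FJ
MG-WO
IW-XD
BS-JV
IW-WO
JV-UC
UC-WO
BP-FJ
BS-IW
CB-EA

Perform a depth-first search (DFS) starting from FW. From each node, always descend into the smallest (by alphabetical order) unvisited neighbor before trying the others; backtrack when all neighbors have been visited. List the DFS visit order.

FW → BP → EA → BS → GD → FJ → CB → IC → JV → IW → WO → MG → UC → RA → XD → LK → TG

Visit FW
FW → BP
BP → EA
EA → BS
BS → GD
GD → FJ
FJ → CB
CB → IC
IC → JV
JV → IW
IW → WO
WO → MG
MG → UC
UC → RA
UC → XD
IC → LK
IC → TG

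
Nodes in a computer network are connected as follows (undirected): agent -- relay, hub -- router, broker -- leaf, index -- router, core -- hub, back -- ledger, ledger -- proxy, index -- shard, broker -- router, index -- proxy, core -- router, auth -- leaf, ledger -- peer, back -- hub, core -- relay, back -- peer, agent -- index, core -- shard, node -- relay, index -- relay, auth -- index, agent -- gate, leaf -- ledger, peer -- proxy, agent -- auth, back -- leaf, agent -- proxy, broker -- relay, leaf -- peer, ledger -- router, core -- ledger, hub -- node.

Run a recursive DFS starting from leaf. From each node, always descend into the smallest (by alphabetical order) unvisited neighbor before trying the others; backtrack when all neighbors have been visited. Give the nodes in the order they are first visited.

Visit leaf
leaf → auth
auth → agent
agent → gate
agent → index
index → proxy
proxy → ledger
ledger → back
back → hub
hub → core
core → relay
relay → broker
broker → router
relay → node
core → shard
back → peer

leaf → auth → agent → gate → index → proxy → ledger → back → hub → core → relay → broker → router → node → shard → peer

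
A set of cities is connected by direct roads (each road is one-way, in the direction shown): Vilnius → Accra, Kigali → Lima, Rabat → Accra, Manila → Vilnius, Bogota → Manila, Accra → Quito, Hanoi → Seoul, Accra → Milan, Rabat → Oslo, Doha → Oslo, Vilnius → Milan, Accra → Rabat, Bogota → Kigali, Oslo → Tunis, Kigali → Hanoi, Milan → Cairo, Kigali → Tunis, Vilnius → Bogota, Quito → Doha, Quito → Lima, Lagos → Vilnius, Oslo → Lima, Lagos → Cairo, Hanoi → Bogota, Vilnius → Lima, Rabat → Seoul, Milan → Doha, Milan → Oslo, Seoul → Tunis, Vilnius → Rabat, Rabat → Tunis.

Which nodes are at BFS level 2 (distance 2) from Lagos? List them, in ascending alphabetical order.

Accra, Bogota, Lima, Milan, Rabat

Level 0: Lagos
Level 1: Cairo, Vilnius
Level 2: Accra, Bogota, Lima, Milan, Rabat
Level 3: Doha, Kigali, Manila, Oslo, Quito, Seoul, Tunis
Level 4: Hanoi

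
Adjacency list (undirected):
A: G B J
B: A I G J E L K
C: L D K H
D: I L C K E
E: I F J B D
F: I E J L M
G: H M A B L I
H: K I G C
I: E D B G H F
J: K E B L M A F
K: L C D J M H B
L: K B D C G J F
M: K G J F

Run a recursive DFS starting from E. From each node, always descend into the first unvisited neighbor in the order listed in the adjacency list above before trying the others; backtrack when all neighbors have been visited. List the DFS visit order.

E, I, D, L, K, C, H, G, M, J, B, A, F

Visit E
E → I
I → D
D → L
L → K
K → C
C → H
H → G
G → M
M → J
J → B
B → A
J → F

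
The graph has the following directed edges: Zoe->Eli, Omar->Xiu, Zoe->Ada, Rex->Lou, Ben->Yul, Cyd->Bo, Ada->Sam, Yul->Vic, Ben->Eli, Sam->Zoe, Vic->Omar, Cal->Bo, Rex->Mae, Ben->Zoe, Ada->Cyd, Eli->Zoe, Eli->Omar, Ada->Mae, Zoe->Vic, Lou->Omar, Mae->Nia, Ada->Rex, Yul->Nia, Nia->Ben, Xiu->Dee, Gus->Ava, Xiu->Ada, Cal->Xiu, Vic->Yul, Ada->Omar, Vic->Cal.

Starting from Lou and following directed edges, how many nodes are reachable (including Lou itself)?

17

BFS from Lou visits: Lou, Omar, Xiu, Dee, Ada, Sam, Rex, Mae, Cyd, Zoe, Nia, Bo, Vic, Eli, Ben, Yul, Cal
Reachable nodes: 17 of 19 total.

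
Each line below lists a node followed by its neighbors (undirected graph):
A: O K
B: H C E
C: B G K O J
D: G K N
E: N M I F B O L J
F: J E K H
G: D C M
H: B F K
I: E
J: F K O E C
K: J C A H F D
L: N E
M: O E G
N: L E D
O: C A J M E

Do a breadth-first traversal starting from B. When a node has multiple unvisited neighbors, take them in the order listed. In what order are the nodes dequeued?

Visit B; enqueue H, C, E → queue [H, C, E]
Visit H; enqueue F, K → queue [C, E, F, K]
Visit C; enqueue G, O, J → queue [E, F, K, G, O, J]
Visit E; enqueue N, M, I, L → queue [F, K, G, O, J, N, M, I, L]
Visit F → queue [K, G, O, J, N, M, I, L]
Visit K; enqueue A, D → queue [G, O, J, N, M, I, L, A, D]
Visit G → queue [O, J, N, M, I, L, A, D]
Visit O → queue [J, N, M, I, L, A, D]
Visit J → queue [N, M, I, L, A, D]
Visit N → queue [M, I, L, A, D]
Visit M → queue [I, L, A, D]
Visit I → queue [L, A, D]
Visit L → queue [A, D]
Visit A → queue [D]
Visit D → queue []

B H C E F K G O J N M I L A D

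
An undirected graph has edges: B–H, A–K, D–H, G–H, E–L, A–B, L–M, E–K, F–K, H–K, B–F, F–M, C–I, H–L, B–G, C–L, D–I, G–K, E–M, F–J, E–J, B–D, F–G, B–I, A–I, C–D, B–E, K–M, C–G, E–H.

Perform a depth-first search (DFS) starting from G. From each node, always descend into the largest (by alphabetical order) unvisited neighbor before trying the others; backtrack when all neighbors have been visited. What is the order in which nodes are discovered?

G → K → M → L → H → E → J → F → B → I → D → C → A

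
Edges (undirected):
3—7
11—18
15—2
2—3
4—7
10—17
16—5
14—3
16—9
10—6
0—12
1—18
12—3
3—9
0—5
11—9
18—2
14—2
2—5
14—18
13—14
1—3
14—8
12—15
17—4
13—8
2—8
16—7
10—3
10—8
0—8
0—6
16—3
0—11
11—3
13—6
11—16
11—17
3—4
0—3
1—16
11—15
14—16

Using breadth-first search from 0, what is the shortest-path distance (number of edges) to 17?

2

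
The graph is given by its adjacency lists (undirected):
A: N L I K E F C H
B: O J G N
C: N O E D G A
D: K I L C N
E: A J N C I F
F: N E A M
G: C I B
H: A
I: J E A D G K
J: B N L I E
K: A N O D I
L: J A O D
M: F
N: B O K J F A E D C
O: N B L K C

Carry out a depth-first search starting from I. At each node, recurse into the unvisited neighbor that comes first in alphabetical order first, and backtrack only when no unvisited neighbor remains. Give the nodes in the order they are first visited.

I -> A -> C -> D -> K -> N -> B -> G -> J -> E -> F -> M -> L -> O -> H

Visit I
I → A
A → C
C → D
D → K
K → N
N → B
B → G
B → J
J → E
E → F
F → M
J → L
L → O
A → H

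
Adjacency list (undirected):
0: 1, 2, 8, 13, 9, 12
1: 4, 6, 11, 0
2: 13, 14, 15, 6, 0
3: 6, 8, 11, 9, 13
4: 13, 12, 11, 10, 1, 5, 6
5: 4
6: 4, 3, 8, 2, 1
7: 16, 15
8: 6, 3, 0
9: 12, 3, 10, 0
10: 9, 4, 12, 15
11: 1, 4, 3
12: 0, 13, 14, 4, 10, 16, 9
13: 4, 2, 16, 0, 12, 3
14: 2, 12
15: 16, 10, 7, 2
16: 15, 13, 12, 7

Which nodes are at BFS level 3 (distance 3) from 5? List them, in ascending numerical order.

0, 2, 3, 8, 9, 14, 15, 16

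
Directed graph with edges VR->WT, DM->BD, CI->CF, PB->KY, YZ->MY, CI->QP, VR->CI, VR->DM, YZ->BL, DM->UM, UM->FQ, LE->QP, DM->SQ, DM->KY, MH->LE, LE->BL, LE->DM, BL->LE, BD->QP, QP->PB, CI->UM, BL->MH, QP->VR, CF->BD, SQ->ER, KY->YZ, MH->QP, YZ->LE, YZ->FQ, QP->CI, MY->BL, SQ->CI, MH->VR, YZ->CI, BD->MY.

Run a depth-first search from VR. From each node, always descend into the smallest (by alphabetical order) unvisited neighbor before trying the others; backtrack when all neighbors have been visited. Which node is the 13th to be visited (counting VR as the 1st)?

ER

Visit VR
VR → CI
CI → CF
CF → BD
BD → MY
MY → BL
BL → LE
LE → DM
DM → KY
KY → YZ
YZ → FQ
DM → SQ
SQ → ER
DM → UM
LE → QP
QP → PB
BL → MH
VR → WT

Visit order: VR, CI, CF, BD, MY, BL, LE, DM, KY, YZ, FQ, SQ, ER, UM, QP, PB, MH, WT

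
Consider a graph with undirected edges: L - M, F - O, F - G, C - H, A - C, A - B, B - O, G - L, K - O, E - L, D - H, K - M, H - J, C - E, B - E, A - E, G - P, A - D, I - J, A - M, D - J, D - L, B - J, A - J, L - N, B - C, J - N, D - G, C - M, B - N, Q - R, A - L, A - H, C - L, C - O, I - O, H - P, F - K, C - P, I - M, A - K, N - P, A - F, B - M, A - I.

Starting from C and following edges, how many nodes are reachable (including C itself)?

BFS from C visits: C, A, B, E, H, L, M, O, P, D, F, I, J, K, N, G
Reachable nodes: 16 of 18 total.

16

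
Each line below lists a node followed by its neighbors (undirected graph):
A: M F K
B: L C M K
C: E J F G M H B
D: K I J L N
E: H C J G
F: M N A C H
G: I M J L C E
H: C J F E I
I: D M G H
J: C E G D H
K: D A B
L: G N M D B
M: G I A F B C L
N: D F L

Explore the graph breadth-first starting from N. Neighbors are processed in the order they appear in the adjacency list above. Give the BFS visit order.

Visit N; enqueue D, F, L → queue [D, F, L]
Visit D; enqueue K, I, J → queue [F, L, K, I, J]
Visit F; enqueue M, A, C, H → queue [L, K, I, J, M, A, C, H]
Visit L; enqueue G, B → queue [K, I, J, M, A, C, H, G, B]
Visit K → queue [I, J, M, A, C, H, G, B]
Visit I → queue [J, M, A, C, H, G, B]
Visit J; enqueue E → queue [M, A, C, H, G, B, E]
Visit M → queue [A, C, H, G, B, E]
Visit A → queue [C, H, G, B, E]
Visit C → queue [H, G, B, E]
Visit H → queue [G, B, E]
Visit G → queue [B, E]
Visit B → queue [E]
Visit E → queue []

N → D → F → L → K → I → J → M → A → C → H → G → B → E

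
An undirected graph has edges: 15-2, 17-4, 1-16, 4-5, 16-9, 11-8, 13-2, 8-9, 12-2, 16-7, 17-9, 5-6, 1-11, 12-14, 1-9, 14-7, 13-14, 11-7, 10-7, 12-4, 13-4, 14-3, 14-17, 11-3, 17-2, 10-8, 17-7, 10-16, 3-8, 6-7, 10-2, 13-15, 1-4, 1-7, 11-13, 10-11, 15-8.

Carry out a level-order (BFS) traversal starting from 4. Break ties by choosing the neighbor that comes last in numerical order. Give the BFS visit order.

Visit 4; enqueue 17, 13, 12, 5, 1 → queue [17, 13, 12, 5, 1]
Visit 17; enqueue 14, 9, 7, 2 → queue [13, 12, 5, 1, 14, 9, 7, 2]
Visit 13; enqueue 15, 11 → queue [12, 5, 1, 14, 9, 7, 2, 15, 11]
Visit 12 → queue [5, 1, 14, 9, 7, 2, 15, 11]
Visit 5; enqueue 6 → queue [1, 14, 9, 7, 2, 15, 11, 6]
Visit 1; enqueue 16 → queue [14, 9, 7, 2, 15, 11, 6, 16]
Visit 14; enqueue 3 → queue [9, 7, 2, 15, 11, 6, 16, 3]
Visit 9; enqueue 8 → queue [7, 2, 15, 11, 6, 16, 3, 8]
Visit 7; enqueue 10 → queue [2, 15, 11, 6, 16, 3, 8, 10]
Visit 2 → queue [15, 11, 6, 16, 3, 8, 10]
Visit 15 → queue [11, 6, 16, 3, 8, 10]
Visit 11 → queue [6, 16, 3, 8, 10]
Visit 6 → queue [16, 3, 8, 10]
Visit 16 → queue [3, 8, 10]
Visit 3 → queue [8, 10]
Visit 8 → queue [10]
Visit 10 → queue []

4, 17, 13, 12, 5, 1, 14, 9, 7, 2, 15, 11, 6, 16, 3, 8, 10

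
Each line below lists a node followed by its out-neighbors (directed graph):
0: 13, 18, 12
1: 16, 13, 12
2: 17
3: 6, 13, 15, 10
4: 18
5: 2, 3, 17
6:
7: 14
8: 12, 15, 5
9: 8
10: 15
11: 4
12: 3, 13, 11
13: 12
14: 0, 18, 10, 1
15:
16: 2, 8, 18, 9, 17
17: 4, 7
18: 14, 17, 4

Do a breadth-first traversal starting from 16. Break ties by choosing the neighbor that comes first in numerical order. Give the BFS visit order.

Visit 16; enqueue 2, 8, 9, 17, 18 → queue [2, 8, 9, 17, 18]
Visit 2 → queue [8, 9, 17, 18]
Visit 8; enqueue 5, 12, 15 → queue [9, 17, 18, 5, 12, 15]
Visit 9 → queue [17, 18, 5, 12, 15]
Visit 17; enqueue 4, 7 → queue [18, 5, 12, 15, 4, 7]
Visit 18; enqueue 14 → queue [5, 12, 15, 4, 7, 14]
Visit 5; enqueue 3 → queue [12, 15, 4, 7, 14, 3]
Visit 12; enqueue 11, 13 → queue [15, 4, 7, 14, 3, 11, 13]
Visit 15 → queue [4, 7, 14, 3, 11, 13]
Visit 4 → queue [7, 14, 3, 11, 13]
Visit 7 → queue [14, 3, 11, 13]
Visit 14; enqueue 0, 1, 10 → queue [3, 11, 13, 0, 1, 10]
Visit 3; enqueue 6 → queue [11, 13, 0, 1, 10, 6]
Visit 11 → queue [13, 0, 1, 10, 6]
Visit 13 → queue [0, 1, 10, 6]
Visit 0 → queue [1, 10, 6]
Visit 1 → queue [10, 6]
Visit 10 → queue [6]
Visit 6 → queue []

16, 2, 8, 9, 17, 18, 5, 12, 15, 4, 7, 14, 3, 11, 13, 0, 1, 10, 6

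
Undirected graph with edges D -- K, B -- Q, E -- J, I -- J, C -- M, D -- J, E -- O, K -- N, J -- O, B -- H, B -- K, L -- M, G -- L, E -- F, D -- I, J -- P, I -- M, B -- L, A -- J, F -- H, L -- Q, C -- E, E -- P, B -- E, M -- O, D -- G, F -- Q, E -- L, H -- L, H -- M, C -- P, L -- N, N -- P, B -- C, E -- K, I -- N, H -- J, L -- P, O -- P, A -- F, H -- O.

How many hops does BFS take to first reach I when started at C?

2

Level 0: C
Level 1: B, E, M, P
Level 2: F, H, I, J, K, L, N, O, Q
Level 3: A, D, G
I first appears at level 2.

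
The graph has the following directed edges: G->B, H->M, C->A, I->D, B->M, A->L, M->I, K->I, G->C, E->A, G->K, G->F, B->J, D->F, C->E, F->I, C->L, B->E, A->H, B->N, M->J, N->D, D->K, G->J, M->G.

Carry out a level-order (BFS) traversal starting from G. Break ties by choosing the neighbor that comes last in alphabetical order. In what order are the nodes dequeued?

Visit G; enqueue K, J, F, C, B → queue [K, J, F, C, B]
Visit K; enqueue I → queue [J, F, C, B, I]
Visit J → queue [F, C, B, I]
Visit F → queue [C, B, I]
Visit C; enqueue L, E, A → queue [B, I, L, E, A]
Visit B; enqueue N, M → queue [I, L, E, A, N, M]
Visit I; enqueue D → queue [L, E, A, N, M, D]
Visit L → queue [E, A, N, M, D]
Visit E → queue [A, N, M, D]
Visit A; enqueue H → queue [N, M, D, H]
Visit N → queue [M, D, H]
Visit M → queue [D, H]
Visit D → queue [H]
Visit H → queue []

G -> K -> J -> F -> C -> B -> I -> L -> E -> A -> N -> M -> D -> H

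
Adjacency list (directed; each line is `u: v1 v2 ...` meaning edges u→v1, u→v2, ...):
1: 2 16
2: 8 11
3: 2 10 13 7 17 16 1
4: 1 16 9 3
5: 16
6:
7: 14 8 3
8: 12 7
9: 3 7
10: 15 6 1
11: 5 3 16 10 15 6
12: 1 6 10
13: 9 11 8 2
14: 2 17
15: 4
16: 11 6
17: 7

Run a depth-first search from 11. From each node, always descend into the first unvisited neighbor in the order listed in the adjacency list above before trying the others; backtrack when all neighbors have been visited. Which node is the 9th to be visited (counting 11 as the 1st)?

1

Visit 11
11 → 5
5 → 16
16 → 6
11 → 3
3 → 2
2 → 8
8 → 12
12 → 1
12 → 10
10 → 15
15 → 4
4 → 9
9 → 7
7 → 14
14 → 17
3 → 13

Visit order: 11, 5, 16, 6, 3, 2, 8, 12, 1, 10, 15, 4, 9, 7, 14, 17, 13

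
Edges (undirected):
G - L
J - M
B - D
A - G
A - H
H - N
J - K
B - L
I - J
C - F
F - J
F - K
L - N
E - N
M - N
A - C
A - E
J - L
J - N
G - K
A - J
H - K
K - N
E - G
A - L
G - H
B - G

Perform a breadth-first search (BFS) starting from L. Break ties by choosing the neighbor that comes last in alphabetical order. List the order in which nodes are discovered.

L N J G B A M K H E I F D C

Visit L; enqueue N, J, G, B, A → queue [N, J, G, B, A]
Visit N; enqueue M, K, H, E → queue [J, G, B, A, M, K, H, E]
Visit J; enqueue I, F → queue [G, B, A, M, K, H, E, I, F]
Visit G → queue [B, A, M, K, H, E, I, F]
Visit B; enqueue D → queue [A, M, K, H, E, I, F, D]
Visit A; enqueue C → queue [M, K, H, E, I, F, D, C]
Visit M → queue [K, H, E, I, F, D, C]
Visit K → queue [H, E, I, F, D, C]
Visit H → queue [E, I, F, D, C]
Visit E → queue [I, F, D, C]
Visit I → queue [F, D, C]
Visit F → queue [D, C]
Visit D → queue [C]
Visit C → queue []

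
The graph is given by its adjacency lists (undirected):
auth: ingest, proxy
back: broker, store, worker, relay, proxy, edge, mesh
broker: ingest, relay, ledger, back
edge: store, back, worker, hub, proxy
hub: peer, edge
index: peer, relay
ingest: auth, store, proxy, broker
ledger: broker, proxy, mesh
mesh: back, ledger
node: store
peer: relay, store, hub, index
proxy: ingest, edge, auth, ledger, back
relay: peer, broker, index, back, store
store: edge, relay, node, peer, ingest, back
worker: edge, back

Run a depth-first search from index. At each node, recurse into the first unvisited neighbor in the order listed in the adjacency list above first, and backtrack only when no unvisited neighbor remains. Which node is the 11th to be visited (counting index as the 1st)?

back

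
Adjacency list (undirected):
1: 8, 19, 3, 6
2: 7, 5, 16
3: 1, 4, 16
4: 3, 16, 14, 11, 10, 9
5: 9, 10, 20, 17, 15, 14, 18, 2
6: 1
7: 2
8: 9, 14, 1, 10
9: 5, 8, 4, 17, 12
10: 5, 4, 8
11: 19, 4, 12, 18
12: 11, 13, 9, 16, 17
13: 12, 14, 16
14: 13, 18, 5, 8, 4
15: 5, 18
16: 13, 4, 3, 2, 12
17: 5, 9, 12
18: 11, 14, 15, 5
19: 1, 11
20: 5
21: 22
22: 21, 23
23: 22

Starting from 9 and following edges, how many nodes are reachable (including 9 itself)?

20

BFS from 9 visits: 9, 5, 8, 4, 17, 12, 10, 20, 15, 14, 18, 2, 1, 3, 16, 11, 13, 7, 19, 6
Reachable nodes: 20 of 23 total.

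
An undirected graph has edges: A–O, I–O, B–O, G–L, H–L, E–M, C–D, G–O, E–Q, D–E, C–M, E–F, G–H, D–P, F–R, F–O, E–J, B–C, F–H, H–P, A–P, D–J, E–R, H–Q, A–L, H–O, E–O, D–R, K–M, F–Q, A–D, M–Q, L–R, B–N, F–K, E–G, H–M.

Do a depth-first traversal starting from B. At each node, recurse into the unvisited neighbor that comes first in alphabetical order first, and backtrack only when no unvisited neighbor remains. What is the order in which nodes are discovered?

B -> C -> D -> A -> L -> G -> E -> F -> H -> M -> K -> Q -> O -> I -> P -> R -> J -> N

Visit B
B → C
C → D
D → A
A → L
L → G
G → E
E → F
F → H
H → M
M → K
M → Q
H → O
O → I
H → P
F → R
E → J
B → N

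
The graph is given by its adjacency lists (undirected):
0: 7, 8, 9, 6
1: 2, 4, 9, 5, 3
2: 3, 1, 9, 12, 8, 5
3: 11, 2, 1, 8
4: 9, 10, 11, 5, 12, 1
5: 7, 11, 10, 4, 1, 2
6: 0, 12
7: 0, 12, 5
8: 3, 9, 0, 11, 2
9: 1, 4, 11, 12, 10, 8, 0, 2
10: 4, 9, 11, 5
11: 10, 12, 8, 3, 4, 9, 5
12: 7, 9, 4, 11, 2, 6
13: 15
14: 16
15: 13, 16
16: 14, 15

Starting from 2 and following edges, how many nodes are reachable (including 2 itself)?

BFS from 2 visits: 2, 3, 1, 9, 12, 8, 5, 11, 4, 10, 0, 7, 6
Reachable nodes: 13 of 17 total.

13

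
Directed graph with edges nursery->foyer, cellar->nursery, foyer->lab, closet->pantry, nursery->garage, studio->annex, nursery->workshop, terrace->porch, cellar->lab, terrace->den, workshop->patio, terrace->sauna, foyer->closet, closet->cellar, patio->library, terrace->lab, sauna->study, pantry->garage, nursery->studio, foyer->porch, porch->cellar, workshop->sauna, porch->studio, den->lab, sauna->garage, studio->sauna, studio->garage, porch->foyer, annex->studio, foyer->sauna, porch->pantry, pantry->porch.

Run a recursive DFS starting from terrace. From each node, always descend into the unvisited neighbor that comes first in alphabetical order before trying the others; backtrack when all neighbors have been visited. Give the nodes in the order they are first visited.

terrace den lab porch cellar nursery foyer closet pantry garage sauna study studio annex workshop patio library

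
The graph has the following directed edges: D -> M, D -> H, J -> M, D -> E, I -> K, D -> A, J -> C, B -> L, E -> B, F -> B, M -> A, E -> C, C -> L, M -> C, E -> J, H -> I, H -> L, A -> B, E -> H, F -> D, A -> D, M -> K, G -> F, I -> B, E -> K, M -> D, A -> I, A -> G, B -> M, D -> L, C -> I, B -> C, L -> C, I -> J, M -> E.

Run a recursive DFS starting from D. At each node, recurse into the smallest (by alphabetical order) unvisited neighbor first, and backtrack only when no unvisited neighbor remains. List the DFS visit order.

Visit D
D → A
A → B
B → C
C → I
I → J
J → M
M → E
E → H
H → L
E → K
A → G
G → F

D, A, B, C, I, J, M, E, H, L, K, G, F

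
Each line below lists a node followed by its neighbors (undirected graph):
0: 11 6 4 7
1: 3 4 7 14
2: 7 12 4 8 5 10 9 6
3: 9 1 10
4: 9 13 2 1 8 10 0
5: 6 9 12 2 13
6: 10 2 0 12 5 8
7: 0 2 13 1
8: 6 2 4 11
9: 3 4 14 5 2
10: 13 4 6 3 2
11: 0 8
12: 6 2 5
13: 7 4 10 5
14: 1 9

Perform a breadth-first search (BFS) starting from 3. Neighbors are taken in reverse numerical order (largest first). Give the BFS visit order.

Visit 3; enqueue 10, 9, 1 → queue [10, 9, 1]
Visit 10; enqueue 13, 6, 4, 2 → queue [9, 1, 13, 6, 4, 2]
Visit 9; enqueue 14, 5 → queue [1, 13, 6, 4, 2, 14, 5]
Visit 1; enqueue 7 → queue [13, 6, 4, 2, 14, 5, 7]
Visit 13 → queue [6, 4, 2, 14, 5, 7]
Visit 6; enqueue 12, 8, 0 → queue [4, 2, 14, 5, 7, 12, 8, 0]
Visit 4 → queue [2, 14, 5, 7, 12, 8, 0]
Visit 2 → queue [14, 5, 7, 12, 8, 0]
Visit 14 → queue [5, 7, 12, 8, 0]
Visit 5 → queue [7, 12, 8, 0]
Visit 7 → queue [12, 8, 0]
Visit 12 → queue [8, 0]
Visit 8; enqueue 11 → queue [0, 11]
Visit 0 → queue [11]
Visit 11 → queue []

3, 10, 9, 1, 13, 6, 4, 2, 14, 5, 7, 12, 8, 0, 11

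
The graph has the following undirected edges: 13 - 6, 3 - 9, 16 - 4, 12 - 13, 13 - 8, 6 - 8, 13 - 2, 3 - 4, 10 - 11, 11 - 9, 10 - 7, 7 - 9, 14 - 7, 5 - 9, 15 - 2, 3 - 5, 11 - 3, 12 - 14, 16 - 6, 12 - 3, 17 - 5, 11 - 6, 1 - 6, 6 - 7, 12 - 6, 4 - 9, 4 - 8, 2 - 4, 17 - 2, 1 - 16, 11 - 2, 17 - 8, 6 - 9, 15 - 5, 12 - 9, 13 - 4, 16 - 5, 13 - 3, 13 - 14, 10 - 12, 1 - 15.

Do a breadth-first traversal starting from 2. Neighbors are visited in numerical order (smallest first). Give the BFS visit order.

Visit 2; enqueue 4, 11, 13, 15, 17 → queue [4, 11, 13, 15, 17]
Visit 4; enqueue 3, 8, 9, 16 → queue [11, 13, 15, 17, 3, 8, 9, 16]
Visit 11; enqueue 6, 10 → queue [13, 15, 17, 3, 8, 9, 16, 6, 10]
Visit 13; enqueue 12, 14 → queue [15, 17, 3, 8, 9, 16, 6, 10, 12, 14]
Visit 15; enqueue 1, 5 → queue [17, 3, 8, 9, 16, 6, 10, 12, 14, 1, 5]
Visit 17 → queue [3, 8, 9, 16, 6, 10, 12, 14, 1, 5]
Visit 3 → queue [8, 9, 16, 6, 10, 12, 14, 1, 5]
Visit 8 → queue [9, 16, 6, 10, 12, 14, 1, 5]
Visit 9; enqueue 7 → queue [16, 6, 10, 12, 14, 1, 5, 7]
Visit 16 → queue [6, 10, 12, 14, 1, 5, 7]
Visit 6 → queue [10, 12, 14, 1, 5, 7]
Visit 10 → queue [12, 14, 1, 5, 7]
Visit 12 → queue [14, 1, 5, 7]
Visit 14 → queue [1, 5, 7]
Visit 1 → queue [5, 7]
Visit 5 → queue [7]
Visit 7 → queue []

2, 4, 11, 13, 15, 17, 3, 8, 9, 16, 6, 10, 12, 14, 1, 5, 7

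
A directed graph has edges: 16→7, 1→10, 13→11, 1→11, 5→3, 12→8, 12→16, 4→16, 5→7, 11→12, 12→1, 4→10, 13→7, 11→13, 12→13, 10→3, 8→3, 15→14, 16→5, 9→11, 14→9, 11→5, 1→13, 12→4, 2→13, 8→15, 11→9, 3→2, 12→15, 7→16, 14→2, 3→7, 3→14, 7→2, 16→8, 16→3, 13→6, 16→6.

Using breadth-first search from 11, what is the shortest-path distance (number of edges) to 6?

2

Level 0: 11
Level 1: 5, 9, 12, 13
Level 2: 1, 3, 4, 6, 7, 8, 15, 16
Level 3: 2, 10, 14
6 first appears at level 2.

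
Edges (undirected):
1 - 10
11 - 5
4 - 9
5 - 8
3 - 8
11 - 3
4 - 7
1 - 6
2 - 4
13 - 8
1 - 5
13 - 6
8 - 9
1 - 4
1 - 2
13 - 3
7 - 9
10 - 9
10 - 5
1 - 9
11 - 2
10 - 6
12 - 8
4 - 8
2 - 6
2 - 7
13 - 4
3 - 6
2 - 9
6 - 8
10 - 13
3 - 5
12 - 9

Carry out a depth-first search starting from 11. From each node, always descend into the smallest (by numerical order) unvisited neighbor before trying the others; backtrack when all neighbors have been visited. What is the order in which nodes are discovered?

11 2 1 4 7 9 8 3 5 10 6 13 12

Visit 11
11 → 2
2 → 1
1 → 4
4 → 7
7 → 9
9 → 8
8 → 3
3 → 5
5 → 10
10 → 6
6 → 13
8 → 12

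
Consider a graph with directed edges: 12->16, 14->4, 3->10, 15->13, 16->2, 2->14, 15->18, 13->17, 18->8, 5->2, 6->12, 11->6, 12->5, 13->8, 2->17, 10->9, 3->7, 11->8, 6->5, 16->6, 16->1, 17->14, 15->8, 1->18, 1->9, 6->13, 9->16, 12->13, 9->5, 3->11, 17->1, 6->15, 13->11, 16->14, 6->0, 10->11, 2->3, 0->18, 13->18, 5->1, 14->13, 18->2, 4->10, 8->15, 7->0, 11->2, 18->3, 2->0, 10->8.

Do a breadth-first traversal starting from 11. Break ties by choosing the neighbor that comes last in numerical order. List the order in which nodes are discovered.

11, 8, 6, 2, 15, 13, 12, 5, 0, 17, 14, 3, 18, 16, 1, 4, 10, 7, 9

Visit 11; enqueue 8, 6, 2 → queue [8, 6, 2]
Visit 8; enqueue 15 → queue [6, 2, 15]
Visit 6; enqueue 13, 12, 5, 0 → queue [2, 15, 13, 12, 5, 0]
Visit 2; enqueue 17, 14, 3 → queue [15, 13, 12, 5, 0, 17, 14, 3]
Visit 15; enqueue 18 → queue [13, 12, 5, 0, 17, 14, 3, 18]
Visit 13 → queue [12, 5, 0, 17, 14, 3, 18]
Visit 12; enqueue 16 → queue [5, 0, 17, 14, 3, 18, 16]
Visit 5; enqueue 1 → queue [0, 17, 14, 3, 18, 16, 1]
Visit 0 → queue [17, 14, 3, 18, 16, 1]
Visit 17 → queue [14, 3, 18, 16, 1]
Visit 14; enqueue 4 → queue [3, 18, 16, 1, 4]
Visit 3; enqueue 10, 7 → queue [18, 16, 1, 4, 10, 7]
Visit 18 → queue [16, 1, 4, 10, 7]
Visit 16 → queue [1, 4, 10, 7]
Visit 1; enqueue 9 → queue [4, 10, 7, 9]
Visit 4 → queue [10, 7, 9]
Visit 10 → queue [7, 9]
Visit 7 → queue [9]
Visit 9 → queue []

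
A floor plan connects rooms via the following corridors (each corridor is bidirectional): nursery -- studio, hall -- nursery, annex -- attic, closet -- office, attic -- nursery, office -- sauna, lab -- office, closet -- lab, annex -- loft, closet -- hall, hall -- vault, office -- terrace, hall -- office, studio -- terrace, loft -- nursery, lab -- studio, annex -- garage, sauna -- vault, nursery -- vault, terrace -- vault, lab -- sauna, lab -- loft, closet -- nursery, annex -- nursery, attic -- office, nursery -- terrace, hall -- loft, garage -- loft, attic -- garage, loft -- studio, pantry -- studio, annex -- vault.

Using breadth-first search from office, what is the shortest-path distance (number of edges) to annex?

Level 0: office
Level 1: attic, closet, hall, lab, sauna, terrace
Level 2: annex, garage, loft, nursery, studio, vault
Level 3: pantry
annex first appears at level 2.

2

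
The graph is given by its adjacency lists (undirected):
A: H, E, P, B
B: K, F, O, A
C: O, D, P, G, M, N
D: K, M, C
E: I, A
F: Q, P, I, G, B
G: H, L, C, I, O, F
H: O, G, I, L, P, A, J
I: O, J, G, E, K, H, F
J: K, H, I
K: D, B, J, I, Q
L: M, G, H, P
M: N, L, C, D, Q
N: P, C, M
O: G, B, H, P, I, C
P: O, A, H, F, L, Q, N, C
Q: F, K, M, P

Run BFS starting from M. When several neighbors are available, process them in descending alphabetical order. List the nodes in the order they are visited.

Visit M; enqueue Q, N, L, D, C → queue [Q, N, L, D, C]
Visit Q; enqueue P, K, F → queue [N, L, D, C, P, K, F]
Visit N → queue [L, D, C, P, K, F]
Visit L; enqueue H, G → queue [D, C, P, K, F, H, G]
Visit D → queue [C, P, K, F, H, G]
Visit C; enqueue O → queue [P, K, F, H, G, O]
Visit P; enqueue A → queue [K, F, H, G, O, A]
Visit K; enqueue J, I, B → queue [F, H, G, O, A, J, I, B]
Visit F → queue [H, G, O, A, J, I, B]
Visit H → queue [G, O, A, J, I, B]
Visit G → queue [O, A, J, I, B]
Visit O → queue [A, J, I, B]
Visit A; enqueue E → queue [J, I, B, E]
Visit J → queue [I, B, E]
Visit I → queue [B, E]
Visit B → queue [E]
Visit E → queue []

M, Q, N, L, D, C, P, K, F, H, G, O, A, J, I, B, E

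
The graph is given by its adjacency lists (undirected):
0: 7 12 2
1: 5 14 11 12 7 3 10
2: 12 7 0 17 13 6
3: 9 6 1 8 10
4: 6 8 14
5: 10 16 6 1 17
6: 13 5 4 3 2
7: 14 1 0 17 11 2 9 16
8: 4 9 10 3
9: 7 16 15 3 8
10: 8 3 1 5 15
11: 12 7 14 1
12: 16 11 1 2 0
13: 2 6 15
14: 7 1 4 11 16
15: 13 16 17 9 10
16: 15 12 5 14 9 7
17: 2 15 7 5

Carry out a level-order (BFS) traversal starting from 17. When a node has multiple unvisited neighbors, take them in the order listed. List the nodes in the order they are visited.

17 2 15 7 5 12 0 13 6 16 9 10 14 1 11 4 3 8

Visit 17; enqueue 2, 15, 7, 5 → queue [2, 15, 7, 5]
Visit 2; enqueue 12, 0, 13, 6 → queue [15, 7, 5, 12, 0, 13, 6]
Visit 15; enqueue 16, 9, 10 → queue [7, 5, 12, 0, 13, 6, 16, 9, 10]
Visit 7; enqueue 14, 1, 11 → queue [5, 12, 0, 13, 6, 16, 9, 10, 14, 1, 11]
Visit 5 → queue [12, 0, 13, 6, 16, 9, 10, 14, 1, 11]
Visit 12 → queue [0, 13, 6, 16, 9, 10, 14, 1, 11]
Visit 0 → queue [13, 6, 16, 9, 10, 14, 1, 11]
Visit 13 → queue [6, 16, 9, 10, 14, 1, 11]
Visit 6; enqueue 4, 3 → queue [16, 9, 10, 14, 1, 11, 4, 3]
Visit 16 → queue [9, 10, 14, 1, 11, 4, 3]
Visit 9; enqueue 8 → queue [10, 14, 1, 11, 4, 3, 8]
Visit 10 → queue [14, 1, 11, 4, 3, 8]
Visit 14 → queue [1, 11, 4, 3, 8]
Visit 1 → queue [11, 4, 3, 8]
Visit 11 → queue [4, 3, 8]
Visit 4 → queue [3, 8]
Visit 3 → queue [8]
Visit 8 → queue []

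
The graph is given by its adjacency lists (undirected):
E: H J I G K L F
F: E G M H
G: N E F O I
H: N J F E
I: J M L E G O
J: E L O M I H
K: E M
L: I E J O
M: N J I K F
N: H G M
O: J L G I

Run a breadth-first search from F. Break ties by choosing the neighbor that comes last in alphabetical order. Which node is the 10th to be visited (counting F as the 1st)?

Visit F; enqueue M, H, G, E → queue [M, H, G, E]
Visit M; enqueue N, K, J, I → queue [H, G, E, N, K, J, I]
Visit H → queue [G, E, N, K, J, I]
Visit G; enqueue O → queue [E, N, K, J, I, O]
Visit E; enqueue L → queue [N, K, J, I, O, L]
Visit N → queue [K, J, I, O, L]
Visit K → queue [J, I, O, L]
Visit J → queue [I, O, L]
Visit I → queue [O, L]
Visit O → queue [L]
Visit L → queue []

Visit order: F, M, H, G, E, N, K, J, I, O, L

O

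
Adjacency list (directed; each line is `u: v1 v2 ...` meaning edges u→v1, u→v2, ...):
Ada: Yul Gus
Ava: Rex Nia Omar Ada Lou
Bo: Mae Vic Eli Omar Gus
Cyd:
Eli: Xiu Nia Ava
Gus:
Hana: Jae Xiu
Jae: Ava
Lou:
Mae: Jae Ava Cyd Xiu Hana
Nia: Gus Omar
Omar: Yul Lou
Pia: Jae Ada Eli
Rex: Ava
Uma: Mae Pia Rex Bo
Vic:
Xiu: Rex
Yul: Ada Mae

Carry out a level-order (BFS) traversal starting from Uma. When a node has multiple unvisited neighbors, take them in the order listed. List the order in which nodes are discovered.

Uma -> Mae -> Pia -> Rex -> Bo -> Jae -> Ava -> Cyd -> Xiu -> Hana -> Ada -> Eli -> Vic -> Omar -> Gus -> Nia -> Lou -> Yul

Visit Uma; enqueue Mae, Pia, Rex, Bo → queue [Mae, Pia, Rex, Bo]
Visit Mae; enqueue Jae, Ava, Cyd, Xiu, Hana → queue [Pia, Rex, Bo, Jae, Ava, Cyd, Xiu, Hana]
Visit Pia; enqueue Ada, Eli → queue [Rex, Bo, Jae, Ava, Cyd, Xiu, Hana, Ada, Eli]
Visit Rex → queue [Bo, Jae, Ava, Cyd, Xiu, Hana, Ada, Eli]
Visit Bo; enqueue Vic, Omar, Gus → queue [Jae, Ava, Cyd, Xiu, Hana, Ada, Eli, Vic, Omar, Gus]
Visit Jae → queue [Ava, Cyd, Xiu, Hana, Ada, Eli, Vic, Omar, Gus]
Visit Ava; enqueue Nia, Lou → queue [Cyd, Xiu, Hana, Ada, Eli, Vic, Omar, Gus, Nia, Lou]
Visit Cyd → queue [Xiu, Hana, Ada, Eli, Vic, Omar, Gus, Nia, Lou]
Visit Xiu → queue [Hana, Ada, Eli, Vic, Omar, Gus, Nia, Lou]
Visit Hana → queue [Ada, Eli, Vic, Omar, Gus, Nia, Lou]
Visit Ada; enqueue Yul → queue [Eli, Vic, Omar, Gus, Nia, Lou, Yul]
Visit Eli → queue [Vic, Omar, Gus, Nia, Lou, Yul]
Visit Vic → queue [Omar, Gus, Nia, Lou, Yul]
Visit Omar → queue [Gus, Nia, Lou, Yul]
Visit Gus → queue [Nia, Lou, Yul]
Visit Nia → queue [Lou, Yul]
Visit Lou → queue [Yul]
Visit Yul → queue []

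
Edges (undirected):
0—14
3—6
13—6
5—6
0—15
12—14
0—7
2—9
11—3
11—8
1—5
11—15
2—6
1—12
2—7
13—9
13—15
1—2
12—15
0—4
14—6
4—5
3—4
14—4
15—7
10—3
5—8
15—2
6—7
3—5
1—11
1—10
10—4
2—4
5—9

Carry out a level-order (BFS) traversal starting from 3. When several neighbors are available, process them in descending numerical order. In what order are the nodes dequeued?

3, 11, 10, 6, 5, 4, 15, 8, 1, 14, 13, 7, 2, 9, 0, 12

Visit 3; enqueue 11, 10, 6, 5, 4 → queue [11, 10, 6, 5, 4]
Visit 11; enqueue 15, 8, 1 → queue [10, 6, 5, 4, 15, 8, 1]
Visit 10 → queue [6, 5, 4, 15, 8, 1]
Visit 6; enqueue 14, 13, 7, 2 → queue [5, 4, 15, 8, 1, 14, 13, 7, 2]
Visit 5; enqueue 9 → queue [4, 15, 8, 1, 14, 13, 7, 2, 9]
Visit 4; enqueue 0 → queue [15, 8, 1, 14, 13, 7, 2, 9, 0]
Visit 15; enqueue 12 → queue [8, 1, 14, 13, 7, 2, 9, 0, 12]
Visit 8 → queue [1, 14, 13, 7, 2, 9, 0, 12]
Visit 1 → queue [14, 13, 7, 2, 9, 0, 12]
Visit 14 → queue [13, 7, 2, 9, 0, 12]
Visit 13 → queue [7, 2, 9, 0, 12]
Visit 7 → queue [2, 9, 0, 12]
Visit 2 → queue [9, 0, 12]
Visit 9 → queue [0, 12]
Visit 0 → queue [12]
Visit 12 → queue []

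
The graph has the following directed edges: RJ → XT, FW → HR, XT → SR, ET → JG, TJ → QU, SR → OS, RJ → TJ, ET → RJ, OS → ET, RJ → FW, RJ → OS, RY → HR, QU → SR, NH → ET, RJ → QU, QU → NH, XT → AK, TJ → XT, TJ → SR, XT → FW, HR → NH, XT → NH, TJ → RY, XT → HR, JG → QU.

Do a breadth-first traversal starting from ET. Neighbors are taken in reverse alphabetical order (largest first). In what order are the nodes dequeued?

Visit ET; enqueue RJ, JG → queue [RJ, JG]
Visit RJ; enqueue XT, TJ, QU, OS, FW → queue [JG, XT, TJ, QU, OS, FW]
Visit JG → queue [XT, TJ, QU, OS, FW]
Visit XT; enqueue SR, NH, HR, AK → queue [TJ, QU, OS, FW, SR, NH, HR, AK]
Visit TJ; enqueue RY → queue [QU, OS, FW, SR, NH, HR, AK, RY]
Visit QU → queue [OS, FW, SR, NH, HR, AK, RY]
Visit OS → queue [FW, SR, NH, HR, AK, RY]
Visit FW → queue [SR, NH, HR, AK, RY]
Visit SR → queue [NH, HR, AK, RY]
Visit NH → queue [HR, AK, RY]
Visit HR → queue [AK, RY]
Visit AK → queue [RY]
Visit RY → queue []

ET RJ JG XT TJ QU OS FW SR NH HR AK RY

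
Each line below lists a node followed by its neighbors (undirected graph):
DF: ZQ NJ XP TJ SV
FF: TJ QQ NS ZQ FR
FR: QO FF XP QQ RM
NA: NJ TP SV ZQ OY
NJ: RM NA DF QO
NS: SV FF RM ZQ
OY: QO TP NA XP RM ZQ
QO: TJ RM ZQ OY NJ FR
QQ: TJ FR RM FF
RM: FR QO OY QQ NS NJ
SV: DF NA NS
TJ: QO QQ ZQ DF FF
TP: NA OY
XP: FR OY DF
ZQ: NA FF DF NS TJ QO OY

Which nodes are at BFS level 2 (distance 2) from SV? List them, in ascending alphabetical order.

FF, NJ, OY, RM, TJ, TP, XP, ZQ

Level 0: SV
Level 1: DF, NA, NS
Level 2: FF, NJ, OY, RM, TJ, TP, XP, ZQ
Level 3: FR, QO, QQ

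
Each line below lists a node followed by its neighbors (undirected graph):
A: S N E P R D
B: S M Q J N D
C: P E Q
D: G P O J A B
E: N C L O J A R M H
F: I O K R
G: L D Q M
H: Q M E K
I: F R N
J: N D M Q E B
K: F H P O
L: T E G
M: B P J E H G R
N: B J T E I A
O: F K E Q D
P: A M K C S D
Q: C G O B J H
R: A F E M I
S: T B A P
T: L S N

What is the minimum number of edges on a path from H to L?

2

Level 0: H
Level 1: E, K, M, Q
Level 2: A, B, C, F, G, J, L, N, O, P, R
Level 3: D, I, S, T
L first appears at level 2.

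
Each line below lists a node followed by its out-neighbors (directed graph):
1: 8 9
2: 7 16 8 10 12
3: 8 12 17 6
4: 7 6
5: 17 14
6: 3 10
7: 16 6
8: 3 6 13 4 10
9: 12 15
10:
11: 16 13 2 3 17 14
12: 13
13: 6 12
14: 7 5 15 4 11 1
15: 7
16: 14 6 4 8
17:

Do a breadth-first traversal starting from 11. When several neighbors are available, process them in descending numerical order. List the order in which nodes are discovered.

Visit 11; enqueue 17, 16, 14, 13, 3, 2 → queue [17, 16, 14, 13, 3, 2]
Visit 17 → queue [16, 14, 13, 3, 2]
Visit 16; enqueue 8, 6, 4 → queue [14, 13, 3, 2, 8, 6, 4]
Visit 14; enqueue 15, 7, 5, 1 → queue [13, 3, 2, 8, 6, 4, 15, 7, 5, 1]
Visit 13; enqueue 12 → queue [3, 2, 8, 6, 4, 15, 7, 5, 1, 12]
Visit 3 → queue [2, 8, 6, 4, 15, 7, 5, 1, 12]
Visit 2; enqueue 10 → queue [8, 6, 4, 15, 7, 5, 1, 12, 10]
Visit 8 → queue [6, 4, 15, 7, 5, 1, 12, 10]
Visit 6 → queue [4, 15, 7, 5, 1, 12, 10]
Visit 4 → queue [15, 7, 5, 1, 12, 10]
Visit 15 → queue [7, 5, 1, 12, 10]
Visit 7 → queue [5, 1, 12, 10]
Visit 5 → queue [1, 12, 10]
Visit 1; enqueue 9 → queue [12, 10, 9]
Visit 12 → queue [10, 9]
Visit 10 → queue [9]
Visit 9 → queue []

11 17 16 14 13 3 2 8 6 4 15 7 5 1 12 10 9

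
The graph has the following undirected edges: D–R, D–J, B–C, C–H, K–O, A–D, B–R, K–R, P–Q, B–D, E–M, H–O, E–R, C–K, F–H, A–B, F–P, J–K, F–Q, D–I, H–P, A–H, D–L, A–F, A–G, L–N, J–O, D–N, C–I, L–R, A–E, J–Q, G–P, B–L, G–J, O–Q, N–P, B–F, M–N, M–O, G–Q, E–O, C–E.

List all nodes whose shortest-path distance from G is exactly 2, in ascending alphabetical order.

B, D, E, F, H, K, N, O

Level 0: G
Level 1: A, J, P, Q
Level 2: B, D, E, F, H, K, N, O
Level 3: C, I, L, M, R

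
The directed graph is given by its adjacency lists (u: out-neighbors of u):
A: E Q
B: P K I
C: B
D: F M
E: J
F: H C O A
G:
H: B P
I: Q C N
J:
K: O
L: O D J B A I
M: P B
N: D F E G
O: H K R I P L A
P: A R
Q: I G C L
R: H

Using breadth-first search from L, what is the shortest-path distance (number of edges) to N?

2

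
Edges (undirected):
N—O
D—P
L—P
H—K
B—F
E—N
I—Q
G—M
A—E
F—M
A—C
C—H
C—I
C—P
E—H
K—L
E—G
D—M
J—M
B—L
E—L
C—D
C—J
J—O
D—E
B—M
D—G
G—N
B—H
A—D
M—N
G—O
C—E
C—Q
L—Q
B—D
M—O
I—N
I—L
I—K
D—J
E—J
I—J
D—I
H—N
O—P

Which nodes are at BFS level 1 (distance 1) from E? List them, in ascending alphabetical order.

A, C, D, G, H, J, L, N

Level 0: E
Level 1: A, C, D, G, H, J, L, N
Level 2: B, I, K, M, O, P, Q
Level 3: F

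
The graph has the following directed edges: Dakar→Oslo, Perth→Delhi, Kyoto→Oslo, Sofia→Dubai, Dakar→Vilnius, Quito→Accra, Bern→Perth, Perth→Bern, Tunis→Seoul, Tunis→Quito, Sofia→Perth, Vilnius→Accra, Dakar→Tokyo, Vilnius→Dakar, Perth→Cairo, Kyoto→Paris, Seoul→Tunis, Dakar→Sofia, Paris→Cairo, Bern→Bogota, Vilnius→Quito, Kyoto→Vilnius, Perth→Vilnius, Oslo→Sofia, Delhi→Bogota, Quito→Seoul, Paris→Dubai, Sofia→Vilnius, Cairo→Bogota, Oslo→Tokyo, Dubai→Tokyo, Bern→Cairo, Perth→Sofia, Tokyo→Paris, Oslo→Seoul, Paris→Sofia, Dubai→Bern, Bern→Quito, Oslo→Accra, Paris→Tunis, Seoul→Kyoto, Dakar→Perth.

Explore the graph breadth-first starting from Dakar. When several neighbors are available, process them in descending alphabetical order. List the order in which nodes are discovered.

Visit Dakar; enqueue Vilnius, Tokyo, Sofia, Perth, Oslo → queue [Vilnius, Tokyo, Sofia, Perth, Oslo]
Visit Vilnius; enqueue Quito, Accra → queue [Tokyo, Sofia, Perth, Oslo, Quito, Accra]
Visit Tokyo; enqueue Paris → queue [Sofia, Perth, Oslo, Quito, Accra, Paris]
Visit Sofia; enqueue Dubai → queue [Perth, Oslo, Quito, Accra, Paris, Dubai]
Visit Perth; enqueue Delhi, Cairo, Bern → queue [Oslo, Quito, Accra, Paris, Dubai, Delhi, Cairo, Bern]
Visit Oslo; enqueue Seoul → queue [Quito, Accra, Paris, Dubai, Delhi, Cairo, Bern, Seoul]
Visit Quito → queue [Accra, Paris, Dubai, Delhi, Cairo, Bern, Seoul]
Visit Accra → queue [Paris, Dubai, Delhi, Cairo, Bern, Seoul]
Visit Paris; enqueue Tunis → queue [Dubai, Delhi, Cairo, Bern, Seoul, Tunis]
Visit Dubai → queue [Delhi, Cairo, Bern, Seoul, Tunis]
Visit Delhi; enqueue Bogota → queue [Cairo, Bern, Seoul, Tunis, Bogota]
Visit Cairo → queue [Bern, Seoul, Tunis, Bogota]
Visit Bern → queue [Seoul, Tunis, Bogota]
Visit Seoul; enqueue Kyoto → queue [Tunis, Bogota, Kyoto]
Visit Tunis → queue [Bogota, Kyoto]
Visit Bogota → queue [Kyoto]
Visit Kyoto → queue []

Dakar, Vilnius, Tokyo, Sofia, Perth, Oslo, Quito, Accra, Paris, Dubai, Delhi, Cairo, Bern, Seoul, Tunis, Bogota, Kyoto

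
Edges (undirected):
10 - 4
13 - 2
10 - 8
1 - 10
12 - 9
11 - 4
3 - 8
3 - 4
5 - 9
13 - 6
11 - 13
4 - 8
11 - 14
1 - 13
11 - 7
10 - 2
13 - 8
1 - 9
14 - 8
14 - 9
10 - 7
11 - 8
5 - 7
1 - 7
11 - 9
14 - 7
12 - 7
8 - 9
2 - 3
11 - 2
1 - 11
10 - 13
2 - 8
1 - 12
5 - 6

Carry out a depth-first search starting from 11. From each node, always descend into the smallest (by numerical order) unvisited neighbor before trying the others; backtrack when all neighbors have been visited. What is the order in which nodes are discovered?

11 -> 1 -> 7 -> 5 -> 6 -> 13 -> 2 -> 3 -> 4 -> 8 -> 9 -> 12 -> 14 -> 10

Visit 11
11 → 1
1 → 7
7 → 5
5 → 6
6 → 13
13 → 2
2 → 3
3 → 4
4 → 8
8 → 9
9 → 12
9 → 14
8 → 10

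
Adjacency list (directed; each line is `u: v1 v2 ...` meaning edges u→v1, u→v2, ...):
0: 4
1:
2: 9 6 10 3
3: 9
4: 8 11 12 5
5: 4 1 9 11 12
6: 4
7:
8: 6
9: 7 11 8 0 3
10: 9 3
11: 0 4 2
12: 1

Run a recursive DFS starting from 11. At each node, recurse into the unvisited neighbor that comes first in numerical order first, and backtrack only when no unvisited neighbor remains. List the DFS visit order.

Visit 11
11 → 0
0 → 4
4 → 5
5 → 1
5 → 9
9 → 3
9 → 7
9 → 8
8 → 6
5 → 12
11 → 2
2 → 10

11 -> 0 -> 4 -> 5 -> 1 -> 9 -> 3 -> 7 -> 8 -> 6 -> 12 -> 2 -> 10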